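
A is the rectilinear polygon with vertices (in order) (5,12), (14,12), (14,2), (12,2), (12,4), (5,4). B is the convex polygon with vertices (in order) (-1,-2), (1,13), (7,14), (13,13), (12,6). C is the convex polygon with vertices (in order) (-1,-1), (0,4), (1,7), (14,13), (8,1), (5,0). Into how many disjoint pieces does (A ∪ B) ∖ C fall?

3

(A ∪ B) ∖ C splits into 3 disjoint pieces (area 24, area 1.0461, area 48.9529).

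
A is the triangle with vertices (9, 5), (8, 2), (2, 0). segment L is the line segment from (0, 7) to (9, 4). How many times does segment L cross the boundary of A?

2

The segment meets the boundary at (8.7,4.1), (8.045,4.318).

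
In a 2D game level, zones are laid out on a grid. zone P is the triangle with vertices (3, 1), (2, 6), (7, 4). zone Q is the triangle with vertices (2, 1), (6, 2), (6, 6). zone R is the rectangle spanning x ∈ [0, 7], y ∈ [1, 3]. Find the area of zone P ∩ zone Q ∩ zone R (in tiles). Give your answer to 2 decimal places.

The intersection is the polygon with vertices (3.6,3), (5.667,3), (3.5,1.375), (2.952,1.238), (2.8,2).
By the shoelace formula its area is 2.50.

2.50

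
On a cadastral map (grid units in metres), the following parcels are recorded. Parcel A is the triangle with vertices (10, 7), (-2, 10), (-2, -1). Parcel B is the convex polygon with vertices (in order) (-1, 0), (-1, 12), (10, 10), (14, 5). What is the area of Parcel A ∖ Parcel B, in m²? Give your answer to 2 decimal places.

10.71

|Parcel A| = 66, |Parcel A∩Parcel B| = 55.2917.
|Parcel A ∖ Parcel B| = |Parcel A| − |Parcel A∩Parcel B| = 66 − 55.2917 = 10.71.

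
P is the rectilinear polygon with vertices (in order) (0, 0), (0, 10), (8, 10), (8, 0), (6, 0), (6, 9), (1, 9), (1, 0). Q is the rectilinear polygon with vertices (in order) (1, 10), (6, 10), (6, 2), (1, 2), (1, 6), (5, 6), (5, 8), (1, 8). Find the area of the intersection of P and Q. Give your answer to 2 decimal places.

5.00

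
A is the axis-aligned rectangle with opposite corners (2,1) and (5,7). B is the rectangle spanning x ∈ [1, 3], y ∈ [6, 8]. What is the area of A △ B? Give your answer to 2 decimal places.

20.00

|A∩B|: x∈[2,3], y∈[6,7] → 1·1 = 1.
|A △ B| = |A| + |B| − 2·|A∩B| = 18 + 4 − 2 = 20.00.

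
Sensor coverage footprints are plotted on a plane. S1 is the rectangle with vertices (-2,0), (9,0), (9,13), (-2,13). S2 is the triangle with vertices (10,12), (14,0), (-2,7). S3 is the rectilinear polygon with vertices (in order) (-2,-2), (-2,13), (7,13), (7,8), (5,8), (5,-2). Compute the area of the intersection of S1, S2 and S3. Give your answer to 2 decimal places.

25.59

The intersection is the polygon with vertices (-2,7), (7,10.75), (7,8), (5,8), (5,3.938).
By the shoelace formula its area is 25.59.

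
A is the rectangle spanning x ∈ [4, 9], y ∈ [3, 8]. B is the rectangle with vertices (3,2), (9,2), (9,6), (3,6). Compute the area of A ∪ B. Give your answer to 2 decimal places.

34.00

By inclusion–exclusion:
Individual areas: |A| = 25, |B| = 24.
|A∩B|: x∈[4,9], y∈[3,6] → 5·3 = 15.
|A ∪ B| = 49 − 15 = 34.00.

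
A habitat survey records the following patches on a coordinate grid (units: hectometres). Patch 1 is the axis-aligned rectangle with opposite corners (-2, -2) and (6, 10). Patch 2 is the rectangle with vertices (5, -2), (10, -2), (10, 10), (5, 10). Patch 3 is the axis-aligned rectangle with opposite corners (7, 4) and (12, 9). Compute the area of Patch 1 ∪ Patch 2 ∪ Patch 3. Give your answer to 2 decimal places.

By inclusion–exclusion:
Individual areas: |Patch 1| = 96, |Patch 2| = 60, |Patch 3| = 25.
|Patch 1∩Patch 2|: x∈[5,6], y∈[-2,10] → 1·12 = 12.
|Patch 1∩Patch 3| = 0 (no overlap).
|Patch 2∩Patch 3|: x∈[7,10], y∈[4,9] → 3·5 = 15.
|Patch 1∩Patch 2∩Patch 3| = 0.
|Patch 1 ∪ Patch 2 ∪ Patch 3| = 181 − 27 + 0 = 154.00.

154.00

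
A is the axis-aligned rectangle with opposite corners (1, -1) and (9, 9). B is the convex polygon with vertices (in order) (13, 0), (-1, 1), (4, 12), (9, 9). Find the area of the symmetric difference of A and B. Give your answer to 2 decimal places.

|A| = 80, |B| = 96, |A∩B| = 64.4831.
|A △ B| = |A| + |B| − 2·|A∩B| = 80 + 96 − 128.9662 = 47.03.

47.03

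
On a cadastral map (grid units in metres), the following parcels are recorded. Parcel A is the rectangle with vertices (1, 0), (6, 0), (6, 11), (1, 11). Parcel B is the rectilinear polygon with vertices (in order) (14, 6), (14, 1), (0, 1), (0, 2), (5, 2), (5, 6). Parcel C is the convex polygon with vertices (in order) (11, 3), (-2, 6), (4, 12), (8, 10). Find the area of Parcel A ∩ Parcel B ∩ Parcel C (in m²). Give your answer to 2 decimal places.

The intersection is the polygon with vertices (5,6), (6,6), (6,4.154), (5,4.385).
By the shoelace formula its area is 1.73.

1.73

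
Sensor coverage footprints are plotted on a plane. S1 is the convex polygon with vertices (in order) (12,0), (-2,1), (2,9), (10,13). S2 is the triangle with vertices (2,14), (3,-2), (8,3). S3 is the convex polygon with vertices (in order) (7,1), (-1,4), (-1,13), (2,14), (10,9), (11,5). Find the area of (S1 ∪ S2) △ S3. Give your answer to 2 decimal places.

|S1 ∪ S2| = 122.0783.
|(S1 ∪ S2) ∩ S3| = 78.699.
|(S1 ∪ S2) △ S3| = 122.0783 + 107.5 − 157.398 = 72.18.

72.18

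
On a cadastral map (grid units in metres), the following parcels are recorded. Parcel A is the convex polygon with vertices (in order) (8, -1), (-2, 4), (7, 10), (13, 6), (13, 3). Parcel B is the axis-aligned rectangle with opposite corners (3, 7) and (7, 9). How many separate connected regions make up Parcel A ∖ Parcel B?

1

Parcel A ∖ Parcel B is a single connected region.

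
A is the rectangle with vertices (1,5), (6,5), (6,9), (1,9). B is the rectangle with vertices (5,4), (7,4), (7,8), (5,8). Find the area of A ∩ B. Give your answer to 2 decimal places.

3.00

|A∩B|: x∈[5,6], y∈[5,8] → 1·3 = 3.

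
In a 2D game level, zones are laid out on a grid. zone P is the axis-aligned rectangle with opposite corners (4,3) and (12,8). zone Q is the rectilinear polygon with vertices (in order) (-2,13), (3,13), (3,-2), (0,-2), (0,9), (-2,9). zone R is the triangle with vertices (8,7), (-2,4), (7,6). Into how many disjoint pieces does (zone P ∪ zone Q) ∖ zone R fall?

3

(zone P ∪ zone Q) ∖ zone R splits into 3 disjoint pieces (area 37.9, area 31.85, area 20.3333).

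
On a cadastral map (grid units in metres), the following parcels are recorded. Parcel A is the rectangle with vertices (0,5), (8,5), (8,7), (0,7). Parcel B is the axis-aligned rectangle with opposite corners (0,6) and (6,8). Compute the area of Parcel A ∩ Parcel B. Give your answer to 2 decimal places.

6.00

|Parcel A∩Parcel B|: x∈[0,6], y∈[6,7] → 6·1 = 6.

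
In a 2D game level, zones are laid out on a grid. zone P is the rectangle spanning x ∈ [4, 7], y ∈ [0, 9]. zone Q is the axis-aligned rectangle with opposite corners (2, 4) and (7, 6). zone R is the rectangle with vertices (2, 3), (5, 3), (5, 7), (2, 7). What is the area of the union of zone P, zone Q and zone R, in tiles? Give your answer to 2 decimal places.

By inclusion–exclusion:
Individual areas: |zone P| = 27, |zone Q| = 10, |zone R| = 12.
|zone P∩zone Q|: x∈[4,7], y∈[4,6] → 3·2 = 6.
|zone P∩zone R|: x∈[4,5], y∈[3,7] → 1·4 = 4.
|zone Q∩zone R|: x∈[2,5], y∈[4,6] → 3·2 = 6.
|zone P∩zone Q∩zone R| = 2.
|zone P ∪ zone Q ∪ zone R| = 49 − 16 + 2 = 35.00.

35.00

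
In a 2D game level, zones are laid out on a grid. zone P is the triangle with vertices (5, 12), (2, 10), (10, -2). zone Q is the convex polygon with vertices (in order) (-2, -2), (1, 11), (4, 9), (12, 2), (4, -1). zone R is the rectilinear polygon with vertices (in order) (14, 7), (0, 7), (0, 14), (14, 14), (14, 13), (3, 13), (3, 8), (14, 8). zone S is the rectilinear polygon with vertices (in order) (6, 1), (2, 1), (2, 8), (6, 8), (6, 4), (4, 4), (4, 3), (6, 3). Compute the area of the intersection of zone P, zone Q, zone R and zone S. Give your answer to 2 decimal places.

The intersection is the polygon with vertices (4,7), (3.333,8), (5.143,8), (6,7.25), (6,7).
By the shoelace formula its area is 2.01.

2.01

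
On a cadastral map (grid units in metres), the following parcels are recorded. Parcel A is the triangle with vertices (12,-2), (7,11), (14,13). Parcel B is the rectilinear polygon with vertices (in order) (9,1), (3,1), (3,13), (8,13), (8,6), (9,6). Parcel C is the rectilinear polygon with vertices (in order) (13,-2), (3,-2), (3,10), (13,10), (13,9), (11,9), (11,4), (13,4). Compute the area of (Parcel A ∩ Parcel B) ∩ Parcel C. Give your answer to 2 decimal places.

0.50

|Parcel A ∩ Parcel B| = 1.4505.
|(Parcel A ∩ Parcel B) ∩ Parcel C| = 0.50.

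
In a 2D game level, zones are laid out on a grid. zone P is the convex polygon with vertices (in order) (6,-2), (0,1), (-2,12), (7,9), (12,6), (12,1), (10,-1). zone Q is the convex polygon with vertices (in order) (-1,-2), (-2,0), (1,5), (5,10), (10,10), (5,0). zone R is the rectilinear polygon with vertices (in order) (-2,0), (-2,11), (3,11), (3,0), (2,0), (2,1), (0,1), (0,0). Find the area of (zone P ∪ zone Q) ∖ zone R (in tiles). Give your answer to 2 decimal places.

101.24

|zone P ∪ zone Q| = 143.6142.
|(zone P ∪ zone Q) ∩ zone R| = 42.3777.
|(zone P ∪ zone Q) ∖ zone R| = 143.6142 − 42.3777 = 101.24.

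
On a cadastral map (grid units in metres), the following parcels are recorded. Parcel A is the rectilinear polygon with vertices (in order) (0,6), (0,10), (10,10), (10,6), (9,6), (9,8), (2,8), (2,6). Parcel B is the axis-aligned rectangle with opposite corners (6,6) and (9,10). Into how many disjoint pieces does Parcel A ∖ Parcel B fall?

Parcel A ∖ Parcel B splits into 2 disjoint pieces (area 16, area 4).

2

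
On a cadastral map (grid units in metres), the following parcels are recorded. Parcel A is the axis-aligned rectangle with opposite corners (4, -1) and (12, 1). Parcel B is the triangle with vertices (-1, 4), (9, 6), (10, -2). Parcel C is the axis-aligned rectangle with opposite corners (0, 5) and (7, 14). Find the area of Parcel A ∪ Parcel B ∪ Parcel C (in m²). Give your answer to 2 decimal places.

112.27

By inclusion–exclusion:
Individual areas: |Parcel A| = 16, |Parcel B| = 41, |Parcel C| = 63.
|Parcel A∩Parcel B| = 6.8333.
|Parcel A∩Parcel C| = 0 (no overlap).
|Parcel B∩Parcel C| = 0.9.
|Parcel A∩Parcel B∩Parcel C| = 0.
|Parcel A ∪ Parcel B ∪ Parcel C| = 120 − 7.7333 + 0 = 112.27.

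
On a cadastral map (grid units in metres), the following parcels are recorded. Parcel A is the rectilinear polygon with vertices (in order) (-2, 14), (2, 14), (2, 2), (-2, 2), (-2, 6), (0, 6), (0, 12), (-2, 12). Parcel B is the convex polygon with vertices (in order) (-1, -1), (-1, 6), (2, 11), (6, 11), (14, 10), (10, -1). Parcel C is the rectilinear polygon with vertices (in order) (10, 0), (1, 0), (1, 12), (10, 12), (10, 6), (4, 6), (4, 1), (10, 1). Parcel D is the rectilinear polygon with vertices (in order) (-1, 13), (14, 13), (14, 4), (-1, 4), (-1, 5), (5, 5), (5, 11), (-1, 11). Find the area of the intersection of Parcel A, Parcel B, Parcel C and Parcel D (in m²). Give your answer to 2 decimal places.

1.00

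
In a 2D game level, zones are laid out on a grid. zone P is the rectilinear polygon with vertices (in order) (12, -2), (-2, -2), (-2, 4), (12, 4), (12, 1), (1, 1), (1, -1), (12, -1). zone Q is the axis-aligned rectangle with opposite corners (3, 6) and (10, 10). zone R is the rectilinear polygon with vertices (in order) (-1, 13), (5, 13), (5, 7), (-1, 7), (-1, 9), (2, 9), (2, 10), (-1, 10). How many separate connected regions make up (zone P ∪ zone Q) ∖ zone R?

2

(zone P ∪ zone Q) ∖ zone R splits into 2 disjoint pieces (area 62, area 22).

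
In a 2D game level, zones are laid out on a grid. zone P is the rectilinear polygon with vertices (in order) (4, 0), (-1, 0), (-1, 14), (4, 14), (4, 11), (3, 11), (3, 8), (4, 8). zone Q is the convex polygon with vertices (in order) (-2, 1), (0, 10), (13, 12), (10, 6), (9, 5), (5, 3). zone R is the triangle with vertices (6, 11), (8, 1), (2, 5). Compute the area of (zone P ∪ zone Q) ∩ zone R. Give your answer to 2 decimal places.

The region (zone P ∪ zone Q) ∩ zone R is the polygon with vertices (6.015,10.925), (7.364,4.182), (5,3), (2,5), (5.943,10.914).
By the shoelace formula its area is 21.86.

21.86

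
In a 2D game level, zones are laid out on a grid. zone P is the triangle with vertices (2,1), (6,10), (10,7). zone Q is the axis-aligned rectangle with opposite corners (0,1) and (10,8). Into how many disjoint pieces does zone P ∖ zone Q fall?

1

zone P ∖ zone Q is a single connected region.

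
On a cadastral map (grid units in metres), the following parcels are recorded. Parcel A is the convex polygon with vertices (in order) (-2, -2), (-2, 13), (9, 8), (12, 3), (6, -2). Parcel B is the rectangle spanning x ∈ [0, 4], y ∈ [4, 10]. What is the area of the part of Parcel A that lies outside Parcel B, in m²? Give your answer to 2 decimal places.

|Parcel A| = 145, |Parcel A∩Parcel B| = 24.
|Parcel A ∖ Parcel B| = |Parcel A| − |Parcel A∩Parcel B| = 145 − 24 = 121.00.

121.00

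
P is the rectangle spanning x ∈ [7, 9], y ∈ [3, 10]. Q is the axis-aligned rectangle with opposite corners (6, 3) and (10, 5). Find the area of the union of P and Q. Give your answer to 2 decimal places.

18.00

By inclusion–exclusion:
Individual areas: |P| = 14, |Q| = 8.
|P∩Q|: x∈[7,9], y∈[3,5] → 2·2 = 4.
|P ∪ Q| = 22 − 4 = 18.00.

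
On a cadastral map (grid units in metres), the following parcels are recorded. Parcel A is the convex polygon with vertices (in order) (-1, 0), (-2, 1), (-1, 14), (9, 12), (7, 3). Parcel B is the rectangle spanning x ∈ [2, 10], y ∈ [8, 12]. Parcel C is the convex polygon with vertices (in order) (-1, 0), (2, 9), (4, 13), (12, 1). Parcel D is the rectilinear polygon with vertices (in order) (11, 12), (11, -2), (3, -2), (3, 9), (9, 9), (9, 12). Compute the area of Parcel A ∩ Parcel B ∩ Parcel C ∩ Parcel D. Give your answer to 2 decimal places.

4.00

The intersection is the polygon with vertices (7.333,8), (3,8), (3,9), (6.667,9).
By the shoelace formula its area is 4.00.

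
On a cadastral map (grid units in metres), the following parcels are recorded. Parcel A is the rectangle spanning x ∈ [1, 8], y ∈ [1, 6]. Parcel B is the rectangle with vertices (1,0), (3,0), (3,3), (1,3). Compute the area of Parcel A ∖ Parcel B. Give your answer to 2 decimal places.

|Parcel A∩Parcel B|: x∈[1,3], y∈[1,3] → 2·2 = 4.
|Parcel A| = 35.
|Parcel A ∖ Parcel B| = |Parcel A| − |Parcel A∩Parcel B| = 35 − 4 = 31.00.

31.00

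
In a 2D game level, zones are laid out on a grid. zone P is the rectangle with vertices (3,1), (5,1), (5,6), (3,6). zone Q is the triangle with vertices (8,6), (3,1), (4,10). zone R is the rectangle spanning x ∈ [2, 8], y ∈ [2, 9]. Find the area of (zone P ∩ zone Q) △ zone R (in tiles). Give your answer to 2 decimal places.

36.28

|zone P ∩ zone Q| = 6.6111.
|(zone P ∩ zone Q) ∩ zone R| = 6.1667.
|(zone P ∩ zone Q) △ zone R| = 6.6111 + 42 − 12.3333 = 36.28.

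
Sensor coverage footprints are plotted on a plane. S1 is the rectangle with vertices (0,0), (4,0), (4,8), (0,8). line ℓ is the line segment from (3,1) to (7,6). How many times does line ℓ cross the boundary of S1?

The segment meets the boundary at (4,2.25).

1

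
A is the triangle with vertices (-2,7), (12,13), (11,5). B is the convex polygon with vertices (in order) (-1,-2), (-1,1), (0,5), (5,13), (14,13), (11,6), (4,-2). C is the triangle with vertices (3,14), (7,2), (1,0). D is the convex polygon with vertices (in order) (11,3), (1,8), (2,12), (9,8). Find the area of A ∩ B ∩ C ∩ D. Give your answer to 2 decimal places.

7.76

The intersection is the polygon with vertices (2.222,8.556), (2.439,8.902), (4.417,9.75), (5.73,5.811), (5.222,5.889), (2.067,7.467).
By the shoelace formula its area is 7.76.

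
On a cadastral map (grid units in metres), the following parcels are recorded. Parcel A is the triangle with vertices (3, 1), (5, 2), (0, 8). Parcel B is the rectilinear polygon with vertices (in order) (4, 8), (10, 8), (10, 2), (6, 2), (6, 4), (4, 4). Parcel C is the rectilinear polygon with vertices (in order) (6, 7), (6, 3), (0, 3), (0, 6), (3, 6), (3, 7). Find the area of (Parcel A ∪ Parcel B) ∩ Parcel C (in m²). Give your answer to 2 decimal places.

10.25

|Parcel A ∪ Parcel B| = 40.5.
|(Parcel A ∪ Parcel B) ∩ Parcel C| = 10.25.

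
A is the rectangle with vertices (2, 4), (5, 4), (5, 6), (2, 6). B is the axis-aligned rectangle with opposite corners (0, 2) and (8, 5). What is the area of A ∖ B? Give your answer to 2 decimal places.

3.00

|A∩B|: x∈[2,5], y∈[4,5] → 3·1 = 3.
|A| = 6.
|A ∖ B| = |A| − |A∩B| = 6 − 3 = 3.00.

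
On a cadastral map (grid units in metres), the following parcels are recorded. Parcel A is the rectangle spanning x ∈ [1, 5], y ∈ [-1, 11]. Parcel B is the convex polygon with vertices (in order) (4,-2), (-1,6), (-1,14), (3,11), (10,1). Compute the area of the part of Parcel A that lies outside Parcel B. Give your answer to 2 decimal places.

7.37

|Parcel A| = 48, |Parcel A∩Parcel B| = 40.6304.
|Parcel A ∖ Parcel B| = |Parcel A| − |Parcel A∩Parcel B| = 48 − 40.6304 = 7.37.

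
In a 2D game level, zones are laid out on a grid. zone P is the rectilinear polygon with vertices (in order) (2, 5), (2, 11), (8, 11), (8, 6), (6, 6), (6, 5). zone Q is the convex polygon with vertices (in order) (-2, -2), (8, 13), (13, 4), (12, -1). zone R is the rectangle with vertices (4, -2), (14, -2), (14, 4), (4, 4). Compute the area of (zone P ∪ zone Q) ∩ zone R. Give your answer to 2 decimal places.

44.79

The region (zone P ∪ zone Q) ∩ zone R is the polygon with vertices (12,-1), (4,-1.571), (4,4), (13,4).
By the shoelace formula its area is 44.79.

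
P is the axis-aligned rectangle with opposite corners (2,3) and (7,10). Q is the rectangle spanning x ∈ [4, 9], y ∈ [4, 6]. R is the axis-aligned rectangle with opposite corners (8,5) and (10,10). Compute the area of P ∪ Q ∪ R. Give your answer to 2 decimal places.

48.00

By inclusion–exclusion:
Individual areas: |P| = 35, |Q| = 10, |R| = 10.
|P∩Q|: x∈[4,7], y∈[4,6] → 3·2 = 6.
|P∩R| = 0 (no overlap).
|Q∩R|: x∈[8,9], y∈[5,6] → 1·1 = 1.
|P∩Q∩R| = 0.
|P ∪ Q ∪ R| = 55 − 7 + 0 = 48.00.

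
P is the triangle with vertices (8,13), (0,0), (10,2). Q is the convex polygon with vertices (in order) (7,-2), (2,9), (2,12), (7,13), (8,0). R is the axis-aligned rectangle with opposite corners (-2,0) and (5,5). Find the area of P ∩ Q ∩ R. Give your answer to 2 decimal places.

The intersection is the polygon with vertices (3.818,5), (5,5), (5,2.4).
By the shoelace formula its area is 1.54.

1.54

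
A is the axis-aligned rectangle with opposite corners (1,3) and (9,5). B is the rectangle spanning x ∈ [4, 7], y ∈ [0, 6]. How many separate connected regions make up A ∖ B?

2

A ∖ B splits into 2 disjoint pieces (area 4, area 6).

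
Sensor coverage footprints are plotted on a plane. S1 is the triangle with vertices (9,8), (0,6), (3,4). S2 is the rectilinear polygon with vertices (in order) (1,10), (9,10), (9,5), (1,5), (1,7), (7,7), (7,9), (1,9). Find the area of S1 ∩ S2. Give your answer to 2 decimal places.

The intersection is the polygon with vertices (9,8), (4.5,5), (1.5,5), (1,5.333), (1,6.222), (4.5,7), (7,7), (7,7.556).
By the shoelace formula its area is 9.36.

9.36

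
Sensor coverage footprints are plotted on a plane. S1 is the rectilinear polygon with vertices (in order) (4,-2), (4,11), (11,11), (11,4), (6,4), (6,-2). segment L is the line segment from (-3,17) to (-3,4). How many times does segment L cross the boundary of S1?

0

The segment lies entirely outside S1 and never meets its boundary.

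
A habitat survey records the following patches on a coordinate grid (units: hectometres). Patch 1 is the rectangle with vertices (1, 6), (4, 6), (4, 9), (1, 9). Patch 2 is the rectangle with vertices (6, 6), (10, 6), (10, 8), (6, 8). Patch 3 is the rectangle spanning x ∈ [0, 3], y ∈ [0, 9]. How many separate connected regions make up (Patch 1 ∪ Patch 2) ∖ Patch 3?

(Patch 1 ∪ Patch 2) ∖ Patch 3 splits into 2 disjoint pieces (area 3, area 8).

2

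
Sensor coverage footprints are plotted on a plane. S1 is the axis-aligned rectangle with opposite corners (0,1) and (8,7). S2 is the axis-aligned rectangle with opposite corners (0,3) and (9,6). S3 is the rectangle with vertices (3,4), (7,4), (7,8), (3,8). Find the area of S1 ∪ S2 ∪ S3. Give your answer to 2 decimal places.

By inclusion–exclusion:
Individual areas: |S1| = 48, |S2| = 27, |S3| = 16.
|S1∩S2|: x∈[0,8], y∈[3,6] → 8·3 = 24.
|S1∩S3|: x∈[3,7], y∈[4,7] → 4·3 = 12.
|S2∩S3|: x∈[3,7], y∈[4,6] → 4·2 = 8.
|S1∩S2∩S3| = 8.
|S1 ∪ S2 ∪ S3| = 91 − 44 + 8 = 55.00.

55.00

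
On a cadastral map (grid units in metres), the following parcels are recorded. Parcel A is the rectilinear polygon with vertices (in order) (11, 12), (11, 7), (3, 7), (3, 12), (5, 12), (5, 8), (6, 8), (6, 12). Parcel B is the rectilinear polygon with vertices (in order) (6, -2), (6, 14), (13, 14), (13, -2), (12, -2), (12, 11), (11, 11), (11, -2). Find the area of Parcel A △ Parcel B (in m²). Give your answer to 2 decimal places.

85.00

|Parcel A| = 36, |Parcel B| = 99, |Parcel A∩Parcel B| = 25.
|Parcel A △ Parcel B| = |Parcel A| + |Parcel B| − 2·|Parcel A∩Parcel B| = 36 + 99 − 50 = 85.00.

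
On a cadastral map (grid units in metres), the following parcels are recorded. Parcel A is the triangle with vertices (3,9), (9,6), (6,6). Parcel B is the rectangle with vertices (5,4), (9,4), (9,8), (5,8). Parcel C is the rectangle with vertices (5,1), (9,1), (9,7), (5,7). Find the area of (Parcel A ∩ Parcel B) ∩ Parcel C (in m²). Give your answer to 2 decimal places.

2.50

The region (Parcel A ∩ Parcel B) ∩ Parcel C is the polygon with vertices (6,6), (5,7), (7,7), (9,6).
By the shoelace formula its area is 2.50.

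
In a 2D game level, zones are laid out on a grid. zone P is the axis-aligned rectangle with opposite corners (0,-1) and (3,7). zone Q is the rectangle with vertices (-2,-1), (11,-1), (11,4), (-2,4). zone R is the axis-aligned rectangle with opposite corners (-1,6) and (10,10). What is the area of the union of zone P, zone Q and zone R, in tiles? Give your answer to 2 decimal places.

By inclusion–exclusion:
Individual areas: |zone P| = 24, |zone Q| = 65, |zone R| = 44.
|zone P∩zone Q|: x∈[0,3], y∈[-1,4] → 3·5 = 15.
|zone P∩zone R|: x∈[0,3], y∈[6,7] → 3·1 = 3.
|zone Q∩zone R| = 0 (no overlap).
|zone P∩zone Q∩zone R| = 0.
|zone P ∪ zone Q ∪ zone R| = 133 − 18 + 0 = 115.00.

115.00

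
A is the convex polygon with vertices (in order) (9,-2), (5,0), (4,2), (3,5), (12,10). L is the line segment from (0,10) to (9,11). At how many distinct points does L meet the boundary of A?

The segment lies entirely outside A and never meets its boundary.

0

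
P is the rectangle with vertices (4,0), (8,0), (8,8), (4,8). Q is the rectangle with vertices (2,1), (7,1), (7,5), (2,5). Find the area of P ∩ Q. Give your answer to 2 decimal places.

12.00

|P∩Q|: x∈[4,7], y∈[1,5] → 3·4 = 12.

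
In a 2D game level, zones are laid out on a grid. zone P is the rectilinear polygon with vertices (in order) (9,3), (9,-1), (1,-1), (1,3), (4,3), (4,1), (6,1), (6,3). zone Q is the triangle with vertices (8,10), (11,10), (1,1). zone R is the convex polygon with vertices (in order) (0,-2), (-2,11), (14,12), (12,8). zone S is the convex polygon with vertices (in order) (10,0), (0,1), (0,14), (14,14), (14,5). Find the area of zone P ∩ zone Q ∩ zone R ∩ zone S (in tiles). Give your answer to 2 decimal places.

The intersection is the polygon with vertices (2.556,3), (3.222,3), (1,1).
By the shoelace formula its area is 0.67.

0.67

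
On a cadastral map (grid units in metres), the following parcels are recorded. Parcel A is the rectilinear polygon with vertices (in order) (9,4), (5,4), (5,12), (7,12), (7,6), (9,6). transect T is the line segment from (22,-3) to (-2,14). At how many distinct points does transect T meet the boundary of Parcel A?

The segment meets the boundary at (5,9.042), (7,7.625).

2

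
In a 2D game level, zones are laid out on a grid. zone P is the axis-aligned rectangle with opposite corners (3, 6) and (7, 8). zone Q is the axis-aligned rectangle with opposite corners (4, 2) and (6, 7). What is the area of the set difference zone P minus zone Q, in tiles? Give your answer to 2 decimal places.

|zone P∩zone Q|: x∈[4,6], y∈[6,7] → 2·1 = 2.
|zone P| = 8.
|zone P ∖ zone Q| = |zone P| − |zone P∩zone Q| = 8 − 2 = 6.00.

6.00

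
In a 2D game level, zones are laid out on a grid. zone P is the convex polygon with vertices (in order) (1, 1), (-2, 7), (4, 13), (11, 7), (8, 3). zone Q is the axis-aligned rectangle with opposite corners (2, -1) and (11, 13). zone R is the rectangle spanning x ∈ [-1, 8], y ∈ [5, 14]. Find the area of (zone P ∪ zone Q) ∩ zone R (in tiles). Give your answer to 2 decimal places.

The region (zone P ∪ zone Q) ∩ zone R is the polygon with vertices (2,11), (2,13), (4,13), (8,13), (8,5), (-1,5), (-1,8).
By the shoelace formula its area is 61.50.

61.50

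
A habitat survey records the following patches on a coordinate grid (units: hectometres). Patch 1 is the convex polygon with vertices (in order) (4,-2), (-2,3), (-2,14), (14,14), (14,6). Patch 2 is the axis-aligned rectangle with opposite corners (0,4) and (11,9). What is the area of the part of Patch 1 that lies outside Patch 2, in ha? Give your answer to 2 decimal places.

|Patch 1| = 201, |Patch 1∩Patch 2| = 55.
|Patch 1 ∖ Patch 2| = |Patch 1| − |Patch 1∩Patch 2| = 201 − 55 = 146.00.

146.00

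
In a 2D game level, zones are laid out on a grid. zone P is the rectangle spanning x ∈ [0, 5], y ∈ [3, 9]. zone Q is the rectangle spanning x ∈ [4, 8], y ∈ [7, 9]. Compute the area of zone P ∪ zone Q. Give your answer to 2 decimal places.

By inclusion–exclusion:
Individual areas: |zone P| = 30, |zone Q| = 8.
|zone P∩zone Q|: x∈[4,5], y∈[7,9] → 1·2 = 2.
|zone P ∪ zone Q| = 38 − 2 = 36.00.

36.00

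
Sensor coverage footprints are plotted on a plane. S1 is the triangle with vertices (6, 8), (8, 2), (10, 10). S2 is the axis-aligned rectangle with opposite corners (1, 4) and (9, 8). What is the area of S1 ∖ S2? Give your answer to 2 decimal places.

5.17

|S1| = 14, |S1∩S2| = 8.8333.
|S1 ∖ S2| = |S1| − |S1∩S2| = 14 − 8.8333 = 5.17.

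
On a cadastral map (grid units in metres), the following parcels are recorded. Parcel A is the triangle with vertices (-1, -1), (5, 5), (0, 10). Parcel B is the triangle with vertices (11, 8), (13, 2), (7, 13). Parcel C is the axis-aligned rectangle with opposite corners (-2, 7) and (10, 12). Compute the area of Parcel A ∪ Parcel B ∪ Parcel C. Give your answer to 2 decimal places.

89.59

By inclusion–exclusion:
Individual areas: |Parcel A| = 30, |Parcel B| = 7, |Parcel C| = 60.
|Parcel A∩Parcel B| = 0.
|Parcel A∩Parcel C| = 4.9091.
|Parcel B∩Parcel C| = 2.4977.
|Parcel A∩Parcel B∩Parcel C| = 0.
|Parcel A ∪ Parcel B ∪ Parcel C| = 97 − 7.4068 + 0 = 89.59.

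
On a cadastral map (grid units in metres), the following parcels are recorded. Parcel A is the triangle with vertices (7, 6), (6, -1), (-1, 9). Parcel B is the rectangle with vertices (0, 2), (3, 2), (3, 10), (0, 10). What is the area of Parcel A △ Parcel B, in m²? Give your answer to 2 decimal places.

37.70

|Parcel A| = 29.5, |Parcel B| = 24, |Parcel A∩Parcel B| = 7.9018.
|Parcel A △ Parcel B| = |Parcel A| + |Parcel B| − 2·|Parcel A∩Parcel B| = 29.5 + 24 − 15.8036 = 37.70.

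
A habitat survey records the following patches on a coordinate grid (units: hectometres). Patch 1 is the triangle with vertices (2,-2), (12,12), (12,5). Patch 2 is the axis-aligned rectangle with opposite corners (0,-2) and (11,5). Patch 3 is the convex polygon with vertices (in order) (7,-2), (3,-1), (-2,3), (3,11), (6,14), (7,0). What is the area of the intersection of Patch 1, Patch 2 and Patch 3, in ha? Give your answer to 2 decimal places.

The intersection is the polygon with vertices (3.316,-1.079), (3,-1), (2.818,-0.855), (6.675,4.545), (6.898,1.429).
By the shoelace formula its area is 7.65.

7.65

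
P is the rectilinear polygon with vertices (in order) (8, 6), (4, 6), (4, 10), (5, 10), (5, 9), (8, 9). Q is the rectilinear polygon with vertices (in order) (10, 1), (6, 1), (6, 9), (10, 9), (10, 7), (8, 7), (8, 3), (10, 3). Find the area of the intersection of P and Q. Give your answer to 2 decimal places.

The intersection is the polygon with vertices (6,6), (6,9), (8,9), (8,7), (8,6).
By the shoelace formula its area is 6.00.

6.00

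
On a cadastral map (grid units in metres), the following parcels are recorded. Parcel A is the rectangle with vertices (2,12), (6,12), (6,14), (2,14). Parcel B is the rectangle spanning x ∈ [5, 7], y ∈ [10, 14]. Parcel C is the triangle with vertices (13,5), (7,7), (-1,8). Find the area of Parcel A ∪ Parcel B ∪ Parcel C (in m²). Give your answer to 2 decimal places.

19.00

By inclusion–exclusion:
Individual areas: |Parcel A| = 8, |Parcel B| = 8, |Parcel C| = 5.
|Parcel A∩Parcel B|: x∈[5,6], y∈[12,14] → 1·2 = 2.
|Parcel A∩Parcel C| = 0.
|Parcel B∩Parcel C| = 0.
|Parcel A∩Parcel B∩Parcel C| = 0.
|Parcel A ∪ Parcel B ∪ Parcel C| = 21 − 2 + 0 = 19.00.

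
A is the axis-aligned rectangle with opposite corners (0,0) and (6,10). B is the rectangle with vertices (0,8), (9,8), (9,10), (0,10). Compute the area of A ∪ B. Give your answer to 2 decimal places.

By inclusion–exclusion:
Individual areas: |A| = 60, |B| = 18.
|A∩B|: x∈[0,6], y∈[8,10] → 6·2 = 12.
|A ∪ B| = 78 − 12 = 66.00.

66.00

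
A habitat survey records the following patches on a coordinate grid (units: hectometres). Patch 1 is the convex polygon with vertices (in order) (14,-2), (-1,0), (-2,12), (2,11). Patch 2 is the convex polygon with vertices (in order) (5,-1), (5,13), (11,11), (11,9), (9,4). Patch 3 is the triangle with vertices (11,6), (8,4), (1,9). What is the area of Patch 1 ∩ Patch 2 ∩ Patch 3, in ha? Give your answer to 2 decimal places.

3.23

The intersection is the polygon with vertices (5,7.75), (8.286,4.191), (8,4), (5,6.143).
By the shoelace formula its area is 3.23.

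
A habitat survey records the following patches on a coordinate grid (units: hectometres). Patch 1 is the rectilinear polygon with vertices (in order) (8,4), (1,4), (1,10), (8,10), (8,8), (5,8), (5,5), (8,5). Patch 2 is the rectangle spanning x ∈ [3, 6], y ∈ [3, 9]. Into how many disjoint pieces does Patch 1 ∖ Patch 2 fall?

2

Patch 1 ∖ Patch 2 splits into 2 disjoint pieces (area 2, area 19).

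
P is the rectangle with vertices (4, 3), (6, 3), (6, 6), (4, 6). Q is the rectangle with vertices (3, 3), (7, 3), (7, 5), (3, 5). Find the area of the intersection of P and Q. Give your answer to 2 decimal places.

|P∩Q|: x∈[4,6], y∈[3,5] → 2·2 = 4.

4.00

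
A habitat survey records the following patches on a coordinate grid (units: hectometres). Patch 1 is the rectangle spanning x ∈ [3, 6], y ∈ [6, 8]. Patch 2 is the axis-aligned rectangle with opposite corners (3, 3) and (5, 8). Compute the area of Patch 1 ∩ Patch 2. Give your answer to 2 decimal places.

|Patch 1∩Patch 2|: x∈[3,5], y∈[6,8] → 2·2 = 4.

4.00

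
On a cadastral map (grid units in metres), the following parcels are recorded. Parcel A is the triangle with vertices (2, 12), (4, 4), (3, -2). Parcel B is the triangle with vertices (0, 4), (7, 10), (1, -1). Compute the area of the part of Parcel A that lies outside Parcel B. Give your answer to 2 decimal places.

|Parcel A| = 10, |Parcel A∩Parcel B| = 4.0128.
|Parcel A ∖ Parcel B| = |Parcel A| − |Parcel A∩Parcel B| = 10 − 4.0128 = 5.99.

5.99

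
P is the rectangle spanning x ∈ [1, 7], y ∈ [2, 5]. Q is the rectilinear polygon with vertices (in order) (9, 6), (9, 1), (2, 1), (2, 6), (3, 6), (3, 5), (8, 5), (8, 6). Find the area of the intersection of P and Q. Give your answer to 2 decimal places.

The intersection is the polygon with vertices (7,2), (2,2), (2,5), (3,5), (7,5).
By the shoelace formula its area is 15.00.

15.00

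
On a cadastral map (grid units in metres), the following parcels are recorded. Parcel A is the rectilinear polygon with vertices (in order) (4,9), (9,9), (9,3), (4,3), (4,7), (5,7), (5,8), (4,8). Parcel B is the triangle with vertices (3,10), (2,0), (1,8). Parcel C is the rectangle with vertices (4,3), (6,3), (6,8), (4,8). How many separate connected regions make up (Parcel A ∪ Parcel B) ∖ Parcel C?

2

(Parcel A ∪ Parcel B) ∖ Parcel C splits into 2 disjoint pieces (area 20, area 9).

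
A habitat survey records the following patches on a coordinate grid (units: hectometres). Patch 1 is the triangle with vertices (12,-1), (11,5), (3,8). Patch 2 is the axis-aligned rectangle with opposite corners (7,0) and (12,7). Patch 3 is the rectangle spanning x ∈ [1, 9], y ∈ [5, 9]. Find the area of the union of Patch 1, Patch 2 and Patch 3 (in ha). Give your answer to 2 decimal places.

63.92

By inclusion–exclusion:
Individual areas: |Patch 1| = 22.5, |Patch 2| = 35, |Patch 3| = 32.
|Patch 1∩Patch 2| = 17.0833.
|Patch 1∩Patch 3| = 6.75.
|Patch 2∩Patch 3|: x∈[7,9], y∈[5,7] → 2·2 = 4.
|Patch 1∩Patch 2∩Patch 3| = 2.25.
|Patch 1 ∪ Patch 2 ∪ Patch 3| = 89.5 − 27.8333 + 2.25 = 63.92.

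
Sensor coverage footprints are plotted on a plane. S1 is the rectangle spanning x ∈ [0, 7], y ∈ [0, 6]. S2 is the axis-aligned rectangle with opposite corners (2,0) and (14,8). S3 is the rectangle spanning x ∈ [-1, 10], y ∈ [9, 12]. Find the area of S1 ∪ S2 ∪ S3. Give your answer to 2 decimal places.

141.00

By inclusion–exclusion:
Individual areas: |S1| = 42, |S2| = 96, |S3| = 33.
|S1∩S2|: x∈[2,7], y∈[0,6] → 5·6 = 30.
|S1∩S3| = 0 (no overlap).
|S2∩S3| = 0 (no overlap).
|S1∩S2∩S3| = 0.
|S1 ∪ S2 ∪ S3| = 171 − 30 + 0 = 141.00.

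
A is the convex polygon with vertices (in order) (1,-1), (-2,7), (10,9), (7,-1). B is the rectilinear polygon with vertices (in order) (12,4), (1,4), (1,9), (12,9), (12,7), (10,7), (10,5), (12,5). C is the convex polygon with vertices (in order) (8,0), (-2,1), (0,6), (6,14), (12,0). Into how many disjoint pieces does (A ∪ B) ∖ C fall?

(A ∪ B) ∖ C splits into 3 disjoint pieces (area 5.6411, area 9.9286, area 9.1392).

3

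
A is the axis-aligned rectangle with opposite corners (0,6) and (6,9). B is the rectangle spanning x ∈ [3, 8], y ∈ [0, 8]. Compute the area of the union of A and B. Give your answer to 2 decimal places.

By inclusion–exclusion:
Individual areas: |A| = 18, |B| = 40.
|A∩B|: x∈[3,6], y∈[6,8] → 3·2 = 6.
|A ∪ B| = 58 − 6 = 52.00.

52.00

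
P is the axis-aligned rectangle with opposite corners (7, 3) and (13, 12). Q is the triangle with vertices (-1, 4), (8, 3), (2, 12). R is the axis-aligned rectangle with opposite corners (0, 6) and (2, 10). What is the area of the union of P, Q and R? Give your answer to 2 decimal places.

92.89

By inclusion–exclusion:
Individual areas: |P| = 54, |Q| = 37.5, |R| = 8.
|P∩Q| = 0.6944.
|P∩R| = 0 (no overlap).
|Q∩R| = 5.9167.
|P∩Q∩R| = 0.
|P ∪ Q ∪ R| = 99.5 − 6.6111 + 0 = 92.89.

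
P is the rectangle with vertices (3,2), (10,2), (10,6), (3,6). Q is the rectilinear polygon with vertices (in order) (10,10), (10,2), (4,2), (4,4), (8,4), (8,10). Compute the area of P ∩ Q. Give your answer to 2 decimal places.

16.00

The intersection is the polygon with vertices (10,2), (4,2), (4,4), (8,4), (8,6), (10,6).
By the shoelace formula its area is 16.00.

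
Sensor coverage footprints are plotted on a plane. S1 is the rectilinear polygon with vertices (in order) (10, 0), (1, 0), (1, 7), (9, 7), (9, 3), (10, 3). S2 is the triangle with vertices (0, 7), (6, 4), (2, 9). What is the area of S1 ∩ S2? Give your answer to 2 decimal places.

The intersection is the polygon with vertices (1,7), (3.6,7), (6,4), (1,6.5).
By the shoelace formula its area is 5.15.

5.15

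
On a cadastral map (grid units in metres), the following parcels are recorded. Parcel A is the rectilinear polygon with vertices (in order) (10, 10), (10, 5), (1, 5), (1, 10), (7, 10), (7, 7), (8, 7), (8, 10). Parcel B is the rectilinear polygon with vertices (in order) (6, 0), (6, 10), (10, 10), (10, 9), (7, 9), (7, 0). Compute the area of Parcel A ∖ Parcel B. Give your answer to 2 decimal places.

35.00

|Parcel A| = 42, |Parcel A∩Parcel B| = 7.
|Parcel A ∖ Parcel B| = |Parcel A| − |Parcel A∩Parcel B| = 42 − 7 = 35.00.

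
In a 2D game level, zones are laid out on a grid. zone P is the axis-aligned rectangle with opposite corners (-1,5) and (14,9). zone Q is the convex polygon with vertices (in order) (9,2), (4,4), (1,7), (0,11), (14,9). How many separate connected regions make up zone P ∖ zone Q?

zone P ∖ zone Q splits into 2 disjoint pieces (area 5.7143, area 9.5).

2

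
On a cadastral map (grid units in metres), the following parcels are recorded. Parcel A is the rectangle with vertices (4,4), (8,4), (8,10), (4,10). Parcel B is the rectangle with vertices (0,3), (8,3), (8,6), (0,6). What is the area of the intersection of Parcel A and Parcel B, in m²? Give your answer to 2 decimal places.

|Parcel A∩Parcel B|: x∈[4,8], y∈[4,6] → 4·2 = 8.

8.00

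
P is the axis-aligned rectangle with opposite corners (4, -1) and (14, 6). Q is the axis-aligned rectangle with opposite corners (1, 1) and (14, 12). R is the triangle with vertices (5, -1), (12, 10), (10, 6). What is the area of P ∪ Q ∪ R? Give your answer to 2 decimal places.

By inclusion–exclusion:
Individual areas: |P| = 70, |Q| = 143, |R| = 3.
|P∩Q|: x∈[4,14], y∈[1,6] → 10·5 = 50.
|P∩R| = 1.9091.
|Q∩R| = 2.8442.
|P∩Q∩R| = 1.7532.
|P ∪ Q ∪ R| = 216 − 54.7532 + 1.7532 = 163.00.

163.00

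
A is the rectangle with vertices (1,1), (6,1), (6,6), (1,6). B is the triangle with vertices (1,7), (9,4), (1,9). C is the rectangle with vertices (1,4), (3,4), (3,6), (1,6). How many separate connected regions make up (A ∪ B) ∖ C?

(A ∪ B) ∖ C is a single connected region.

1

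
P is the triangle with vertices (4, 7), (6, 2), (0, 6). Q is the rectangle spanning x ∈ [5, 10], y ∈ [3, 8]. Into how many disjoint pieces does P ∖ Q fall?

1

P ∖ Q is a single connected region.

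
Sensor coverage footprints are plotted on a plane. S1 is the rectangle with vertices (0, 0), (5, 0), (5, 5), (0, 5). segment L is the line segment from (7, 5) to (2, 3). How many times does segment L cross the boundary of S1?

1

The segment meets the boundary at (5,4.2).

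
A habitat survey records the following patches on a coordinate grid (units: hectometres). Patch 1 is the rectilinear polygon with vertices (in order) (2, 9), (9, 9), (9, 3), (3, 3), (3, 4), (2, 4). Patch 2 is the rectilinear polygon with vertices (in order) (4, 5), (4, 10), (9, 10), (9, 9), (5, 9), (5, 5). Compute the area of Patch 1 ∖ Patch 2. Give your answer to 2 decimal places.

|Patch 1| = 41, |Patch 1∩Patch 2| = 4.
|Patch 1 ∖ Patch 2| = |Patch 1| − |Patch 1∩Patch 2| = 41 − 4 = 37.00.

37.00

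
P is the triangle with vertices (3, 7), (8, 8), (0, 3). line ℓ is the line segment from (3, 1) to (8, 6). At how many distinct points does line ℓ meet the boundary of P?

The segment lies entirely outside P and never meets its boundary.

0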